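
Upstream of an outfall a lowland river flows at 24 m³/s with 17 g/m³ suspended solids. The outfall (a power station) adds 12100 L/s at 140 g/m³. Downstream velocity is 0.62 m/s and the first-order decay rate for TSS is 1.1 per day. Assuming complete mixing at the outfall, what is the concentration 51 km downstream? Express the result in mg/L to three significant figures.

12100 L/s = 12.1 m³/s.
After complete mixing, C₀ = (12.1·140 + 24·17) / 36.1 = 58.23 mg/L.
Travel time t = 5.1e+04 m / 0.62 m/s = 8.226e+04 s = 0.9521 d.
C = 58.23·exp(−1.1·0.9521) = 58.23·0.3509 = 20.43 mg/L.

20.4 mg/L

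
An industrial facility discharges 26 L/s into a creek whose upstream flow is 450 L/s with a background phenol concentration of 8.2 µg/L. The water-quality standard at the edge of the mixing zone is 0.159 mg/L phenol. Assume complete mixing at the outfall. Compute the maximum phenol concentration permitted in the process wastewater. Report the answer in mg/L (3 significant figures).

26 L/s = 0.026 m³/s.
450 L/s = 0.45 m³/s.
8.2 µg/L = 0.0082 mg/L.
Mass balance: 0.159·0.476 = 0.026·Cₑ + 0.45·0.0082.
Cₑ = (0.07568 − 0.00369) / 0.026 = 2.769 mg/L.

2.77 mg/L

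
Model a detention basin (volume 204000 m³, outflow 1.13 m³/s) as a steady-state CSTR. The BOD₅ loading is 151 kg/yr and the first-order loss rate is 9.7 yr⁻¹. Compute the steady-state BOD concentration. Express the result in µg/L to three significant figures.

4.01 µg/L

Outflow Q = 1.13 m³/s × 3.156e+07 s/yr = 3.566e+07 m³/yr.
Steady-state CSTR mass balance: W = Q·C + k·V·C, so C = W/(Q + kV).
Q + kV = 3.566e+07 + 9.7·204000 = 3.764e+07 m³/yr.
C = 151/3.764e+07 = 4.012e-06 kg/m³ = 0.004012 mg/L = 4.012 µg/L.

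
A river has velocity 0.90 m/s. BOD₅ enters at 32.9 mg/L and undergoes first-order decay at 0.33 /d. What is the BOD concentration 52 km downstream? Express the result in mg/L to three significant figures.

Travel time t = 52 km / 0.90 m/s = 5.2e+04/0.90 = 5.778e+04 s = 0.6687 d.
First-order decay: C = 32.9·exp(−0.33·0.6687) = 32.9·0.802 = 26.38 mg/L.

26.4 mg/L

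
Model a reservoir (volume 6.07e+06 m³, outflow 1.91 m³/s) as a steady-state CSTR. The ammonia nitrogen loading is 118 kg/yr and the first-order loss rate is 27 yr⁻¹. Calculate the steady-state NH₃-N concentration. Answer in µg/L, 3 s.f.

0.526 µg/L

Outflow Q = 1.91 m³/s × 3.156e+07 s/yr = 6.028e+07 m³/yr.
Steady-state CSTR mass balance: W = Q·C + k·V·C, so C = W/(Q + kV).
Q + kV = 6.028e+07 + 27·6.07e+06 = 2.242e+08 m³/yr.
C = 118/2.242e+08 = 5.264e-07 kg/m³ = 0.0005264 mg/L = 0.5264 µg/L.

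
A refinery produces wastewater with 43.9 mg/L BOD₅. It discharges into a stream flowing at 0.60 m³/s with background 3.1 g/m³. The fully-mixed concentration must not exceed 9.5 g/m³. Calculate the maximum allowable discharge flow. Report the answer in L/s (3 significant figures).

112 L/s

Mass balance at complete mixing: C_std·(Q_w + Q_r) = Q_w·C_e + Q_r·C_b.
Rearranging, Q_w = Q_r·(C_std − C_b)/(C_e − C_std) = 0.60·(9.5 − 3.1) / (43.9 − 9.5) = 0.1116 m³/s.
= 111.6 L/s.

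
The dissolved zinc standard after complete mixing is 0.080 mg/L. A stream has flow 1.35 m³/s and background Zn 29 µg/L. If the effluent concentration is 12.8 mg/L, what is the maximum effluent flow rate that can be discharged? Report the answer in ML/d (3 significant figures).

0.468 ML/d

29 µg/L = 0.029 mg/L.
Mass balance at complete mixing: C_std·(Q_w + Q_r) = Q_w·C_e + Q_r·C_b.
Rearranging, Q_w = Q_r·(C_std − C_b)/(C_e − C_std) = 1.35·(0.08 − 0.029) / (12.8 − 0.08) = 0.005413 m³/s.
= 0.4677 ML/d.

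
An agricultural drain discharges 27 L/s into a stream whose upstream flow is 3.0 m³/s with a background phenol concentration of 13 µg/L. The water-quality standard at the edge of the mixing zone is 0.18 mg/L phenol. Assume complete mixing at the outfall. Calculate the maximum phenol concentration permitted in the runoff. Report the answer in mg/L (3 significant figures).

18.7 mg/L

27 L/s = 0.027 m³/s.
13 µg/L = 0.013 mg/L.
Mass balance: 0.18·3.027 = 0.027·Cₑ + 3·0.013.
Cₑ = (0.5449 − 0.039) / 0.027 = 18.74 mg/L.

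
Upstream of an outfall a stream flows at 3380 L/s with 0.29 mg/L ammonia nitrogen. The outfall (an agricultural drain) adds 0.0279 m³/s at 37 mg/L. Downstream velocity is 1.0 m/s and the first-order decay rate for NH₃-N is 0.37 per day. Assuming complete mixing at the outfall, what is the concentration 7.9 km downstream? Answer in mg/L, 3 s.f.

0.571 mg/L

3380 L/s = 3.38 m³/s.
After complete mixing, C₀ = (0.0279·37 + 3.38·0.29) / 3.408 = 0.5905 mg/L.
Travel time t = 7900 m / 1.0 m/s = 7900 s = 0.09144 d.
C = 0.5905·exp(−0.37·0.09144) = 0.5905·0.9667 = 0.5709 mg/L.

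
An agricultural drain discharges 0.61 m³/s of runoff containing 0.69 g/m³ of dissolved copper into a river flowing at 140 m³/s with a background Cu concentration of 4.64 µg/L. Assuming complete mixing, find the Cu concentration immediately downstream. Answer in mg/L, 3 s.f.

0.00761 mg/L

4.64 µg/L = 0.00464 mg/L.
Flow-weighted mixing gives C = (0.61·0.69 + 140·0.00464) / (0.61 + 140) = 1.071/140.6 = 0.007613 mg/L.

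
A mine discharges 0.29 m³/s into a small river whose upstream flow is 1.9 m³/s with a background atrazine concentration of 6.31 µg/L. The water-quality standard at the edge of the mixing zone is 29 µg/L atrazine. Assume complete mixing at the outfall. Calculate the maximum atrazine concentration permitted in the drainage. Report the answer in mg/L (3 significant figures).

0.178 mg/L

6.31 µg/L = 0.00631 mg/L.
29 µg/L = 0.029 mg/L.
Mass balance: 0.029·2.19 = 0.29·Cₑ + 1.9·0.00631.
Cₑ = (0.06351 − 0.01199) / 0.29 = 0.1777 mg/L.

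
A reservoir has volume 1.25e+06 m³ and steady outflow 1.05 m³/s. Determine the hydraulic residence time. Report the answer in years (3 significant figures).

Q = 1.05 m³/s × 3.156e+07 s/yr = 3.314e+07 m³/yr.
Hydraulic residence time τ = V/Q = 1.25e+06/3.314e+07 = 0.03772 yr.

0.0377 yr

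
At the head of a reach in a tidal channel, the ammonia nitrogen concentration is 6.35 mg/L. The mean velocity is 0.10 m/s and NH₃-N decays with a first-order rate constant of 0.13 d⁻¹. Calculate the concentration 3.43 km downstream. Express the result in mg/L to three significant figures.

6.03 mg/L

Travel time t = 3.43 km / 0.10 m/s = 3430/0.10 = 3.43e+04 s = 0.397 d.
First-order decay: C = 6.35·exp(−0.13·0.397) = 6.35·0.9497 = 6.031 mg/L.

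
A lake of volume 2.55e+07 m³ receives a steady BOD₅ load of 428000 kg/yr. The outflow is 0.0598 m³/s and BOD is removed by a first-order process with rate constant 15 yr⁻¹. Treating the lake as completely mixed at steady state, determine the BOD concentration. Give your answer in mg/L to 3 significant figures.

Outflow Q = 0.0598 m³/s × 3.156e+07 s/yr = 1.887e+06 m³/yr.
Steady-state CSTR mass balance: W = Q·C + k·V·C, so C = W/(Q + kV).
Q + kV = 1.887e+06 + 15·2.55e+07 = 3.844e+08 m³/yr.
C = 428000/3.844e+08 = 0.001113 kg/m³ = 1.113 mg/L.

1.11 mg/L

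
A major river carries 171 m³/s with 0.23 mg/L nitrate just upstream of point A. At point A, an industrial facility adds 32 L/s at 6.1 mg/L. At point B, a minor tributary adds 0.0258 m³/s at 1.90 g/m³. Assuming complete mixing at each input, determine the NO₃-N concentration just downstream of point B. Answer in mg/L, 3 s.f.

0.231 mg/L

32 L/s = 0.032 m³/s.
After input A: C = (171·0.23 + 0.032·6.1) / 171 = 0.2311 mg/L.
After input B: C = (171·0.2311 + 0.0258·1.9) / 171.1 = 0.2313 mg/L.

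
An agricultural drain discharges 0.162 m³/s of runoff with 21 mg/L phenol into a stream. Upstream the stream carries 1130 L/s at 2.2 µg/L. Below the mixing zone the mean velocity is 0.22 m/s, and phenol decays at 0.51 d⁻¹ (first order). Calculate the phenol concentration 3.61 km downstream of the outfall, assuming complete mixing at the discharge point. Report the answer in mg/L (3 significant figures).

2.39 mg/L

1130 L/s = 1.13 m³/s.
2.2 µg/L = 0.0022 mg/L.
After complete mixing, C₀ = (0.162·21 + 1.13·0.0022) / 1.292 = 2.635 mg/L.
Travel time t = 3610 m / 0.22 m/s = 1.641e+04 s = 0.1899 d.
C = 2.635·exp(−0.51·0.1899) = 2.635·0.9077 = 2.392 mg/L.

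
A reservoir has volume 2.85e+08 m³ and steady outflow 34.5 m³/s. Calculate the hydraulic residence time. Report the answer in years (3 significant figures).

0.262 yr

Q = 34.5 m³/s × 3.156e+07 s/yr = 1.089e+09 m³/yr.
Hydraulic residence time τ = V/Q = 2.85e+08/1.089e+09 = 0.2618 yr.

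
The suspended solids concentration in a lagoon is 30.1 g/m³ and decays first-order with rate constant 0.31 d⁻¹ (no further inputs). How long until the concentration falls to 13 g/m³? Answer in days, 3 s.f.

2.71 d

t = ln(C₀/C)/k = ln(30.1/13)/0.31 = 0.8396/0.31 = 2.708 d.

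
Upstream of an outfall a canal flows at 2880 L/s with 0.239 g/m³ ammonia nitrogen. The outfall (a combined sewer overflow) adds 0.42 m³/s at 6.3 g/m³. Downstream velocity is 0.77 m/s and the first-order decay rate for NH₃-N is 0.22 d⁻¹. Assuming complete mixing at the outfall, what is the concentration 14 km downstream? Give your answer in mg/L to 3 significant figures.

2880 L/s = 2.88 m³/s.
After complete mixing, C₀ = (0.42·6.3 + 2.88·0.239) / 3.3 = 1.01 mg/L.
Travel time t = 1.4e+04 m / 0.77 m/s = 1.818e+04 s = 0.2104 d.
C = 1.01·exp(−0.22·0.2104) = 1.01·0.9548 = 0.9647 mg/L.

0.965 mg/L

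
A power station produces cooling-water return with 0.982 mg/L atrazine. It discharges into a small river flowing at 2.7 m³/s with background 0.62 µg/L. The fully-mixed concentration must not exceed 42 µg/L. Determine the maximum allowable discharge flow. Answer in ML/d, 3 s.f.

0.62 µg/L = 0.00062 mg/L.
42 µg/L = 0.042 mg/L.
Mass balance at complete mixing: C_std·(Q_w + Q_r) = Q_w·C_e + Q_r·C_b.
Rearranging, Q_w = Q_r·(C_std − C_b)/(C_e − C_std) = 2.7·(0.042 − 0.00062) / (0.982 − 0.042) = 0.1189 m³/s.
= 10.27 ML/d.

10.3 ML/d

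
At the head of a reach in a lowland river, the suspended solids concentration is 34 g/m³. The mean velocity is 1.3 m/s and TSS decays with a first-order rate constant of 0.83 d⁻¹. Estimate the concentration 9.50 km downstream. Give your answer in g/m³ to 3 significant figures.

31.7 g/m³

Travel time t = 9.50 km / 1.3 m/s = 9500/1.3 = 7308 s = 0.08458 d.
First-order decay: C = 34·exp(−0.83·0.08458) = 34·0.9322 = 31.7 g/m³.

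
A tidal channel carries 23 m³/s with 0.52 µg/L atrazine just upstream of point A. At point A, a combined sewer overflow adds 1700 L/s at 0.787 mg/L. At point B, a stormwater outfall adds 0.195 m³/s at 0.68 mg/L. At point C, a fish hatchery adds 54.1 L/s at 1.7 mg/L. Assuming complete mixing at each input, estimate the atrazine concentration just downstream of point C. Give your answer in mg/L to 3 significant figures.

0.0631 mg/L

0.52 µg/L = 0.00052 mg/L.
1700 L/s = 1.7 m³/s.
After input A: C = (23·0.00052 + 1.7·0.787) / 24.7 = 0.05465 mg/L.
After input B: C = (24.7·0.05465 + 0.195·0.68) / 24.89 = 0.05955 mg/L.
54.1 L/s = 0.0541 m³/s.
After input C: C = (24.89·0.05955 + 0.0541·1.7) / 24.95 = 0.06311 mg/L.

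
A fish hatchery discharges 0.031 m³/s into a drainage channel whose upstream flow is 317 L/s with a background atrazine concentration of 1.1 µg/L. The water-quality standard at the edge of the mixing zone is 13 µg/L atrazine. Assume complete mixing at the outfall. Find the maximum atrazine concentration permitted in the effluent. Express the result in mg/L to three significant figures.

0.135 mg/L

317 L/s = 0.317 m³/s.
1.1 µg/L = 0.0011 mg/L.
13 µg/L = 0.013 mg/L.
Mass balance: 0.013·0.348 = 0.031·Cₑ + 0.317·0.0011.
Cₑ = (0.004524 − 0.0003487) / 0.031 = 0.1347 mg/L.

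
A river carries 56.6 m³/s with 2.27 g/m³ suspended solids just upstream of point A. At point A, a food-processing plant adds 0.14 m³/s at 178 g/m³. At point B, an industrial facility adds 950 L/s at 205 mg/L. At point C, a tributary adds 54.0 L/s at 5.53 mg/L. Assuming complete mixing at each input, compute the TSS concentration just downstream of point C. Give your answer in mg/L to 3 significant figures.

6.03 mg/L

After input A: C = (56.6·2.27 + 0.14·178) / 56.74 = 2.704 mg/L.
950 L/s = 0.95 m³/s.
After input B: C = (56.74·2.704 + 0.95·205) / 57.69 = 6.035 mg/L.
54.0 L/s = 0.054 m³/s.
After input C: C = (57.69·6.035 + 0.054·5.53) / 57.74 = 6.034 mg/L.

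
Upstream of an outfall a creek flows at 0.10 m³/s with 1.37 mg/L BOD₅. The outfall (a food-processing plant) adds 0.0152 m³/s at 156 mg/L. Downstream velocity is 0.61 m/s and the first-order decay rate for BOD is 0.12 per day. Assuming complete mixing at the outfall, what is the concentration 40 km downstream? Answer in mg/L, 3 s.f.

After complete mixing, C₀ = (0.0152·156 + 0.1·1.37) / 0.1152 = 21.77 mg/L.
Travel time t = 4e+04 m / 0.61 m/s = 6.557e+04 s = 0.759 d.
C = 21.77·exp(−0.12·0.759) = 21.77·0.9129 = 19.88 mg/L.

19.9 mg/L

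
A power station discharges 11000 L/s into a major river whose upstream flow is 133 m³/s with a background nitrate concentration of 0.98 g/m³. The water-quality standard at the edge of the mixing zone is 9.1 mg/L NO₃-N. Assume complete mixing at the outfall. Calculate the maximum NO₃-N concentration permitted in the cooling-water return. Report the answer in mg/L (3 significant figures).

11000 L/s = 11 m³/s.
Mass balance: 9.1·144 = 11·Cₑ + 133·0.98.
Cₑ = (1310 − 130.3) / 11 = 107.3 mg/L.

107 mg/L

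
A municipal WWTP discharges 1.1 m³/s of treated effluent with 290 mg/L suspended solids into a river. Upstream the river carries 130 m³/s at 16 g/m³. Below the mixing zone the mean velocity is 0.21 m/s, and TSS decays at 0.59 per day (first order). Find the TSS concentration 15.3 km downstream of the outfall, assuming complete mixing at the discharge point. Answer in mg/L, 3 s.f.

11.1 mg/L

After complete mixing, C₀ = (1.1·290 + 130·16) / 131.1 = 18.3 mg/L.
Travel time t = 1.53e+04 m / 0.21 m/s = 7.286e+04 s = 0.8433 d.
C = 18.3·exp(−0.59·0.8433) = 18.3·0.608 = 11.13 mg/L.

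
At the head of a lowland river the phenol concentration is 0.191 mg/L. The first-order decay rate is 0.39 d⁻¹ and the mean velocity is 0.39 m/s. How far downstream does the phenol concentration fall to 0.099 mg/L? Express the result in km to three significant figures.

56.8 km

From C = C₀·e^(−kt), t = ln(C₀/C)/k = ln(0.191/0.099)/0.39 = 0.6572/0.39 = 1.685 d.
Distance = v·t = 0.39 m/s × 1.456e+05 s = 5.678e+04 m = 56.78 km.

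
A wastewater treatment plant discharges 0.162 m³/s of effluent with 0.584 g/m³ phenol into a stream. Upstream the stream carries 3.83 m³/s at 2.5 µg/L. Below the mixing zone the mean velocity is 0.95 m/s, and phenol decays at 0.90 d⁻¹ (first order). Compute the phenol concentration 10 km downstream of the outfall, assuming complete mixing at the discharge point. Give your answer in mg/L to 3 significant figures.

2.5 µg/L = 0.0025 mg/L.
After complete mixing, C₀ = (0.162·0.584 + 3.83·0.0025) / 3.992 = 0.0261 mg/L.
Travel time t = 1e+04 m / 0.95 m/s = 1.053e+04 s = 0.1218 d.
C = 0.0261·exp(−0.90·0.1218) = 0.0261·0.8961 = 0.02339 mg/L.

0.0234 mg/L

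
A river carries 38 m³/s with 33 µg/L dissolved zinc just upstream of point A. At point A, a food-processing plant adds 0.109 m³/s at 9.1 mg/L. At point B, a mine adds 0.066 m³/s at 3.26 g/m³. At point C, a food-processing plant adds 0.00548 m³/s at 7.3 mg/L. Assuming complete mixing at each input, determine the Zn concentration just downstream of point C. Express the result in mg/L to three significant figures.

0.0655 mg/L

33 µg/L = 0.033 mg/L.
After input A: C = (38·0.033 + 0.109·9.1) / 38.11 = 0.05893 mg/L.
After input B: C = (38.11·0.05893 + 0.066·3.26) / 38.18 = 0.06447 mg/L.
After input C: C = (38.18·0.06447 + 0.00548·7.3) / 38.18 = 0.06551 mg/L.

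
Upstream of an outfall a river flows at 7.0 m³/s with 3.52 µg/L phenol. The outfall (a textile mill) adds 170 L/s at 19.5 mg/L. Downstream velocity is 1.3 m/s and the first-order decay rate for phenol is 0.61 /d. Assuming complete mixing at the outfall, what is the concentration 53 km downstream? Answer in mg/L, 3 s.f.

170 L/s = 0.17 m³/s.
3.52 µg/L = 0.00352 mg/L.
After complete mixing, C₀ = (0.17·19.5 + 7·0.00352) / 7.17 = 0.4658 mg/L.
Travel time t = 5.3e+04 m / 1.3 m/s = 4.077e+04 s = 0.4719 d.
C = 0.4658·exp(−0.61·0.4719) = 0.4658·0.7499 = 0.3493 mg/L.

0.349 mg/L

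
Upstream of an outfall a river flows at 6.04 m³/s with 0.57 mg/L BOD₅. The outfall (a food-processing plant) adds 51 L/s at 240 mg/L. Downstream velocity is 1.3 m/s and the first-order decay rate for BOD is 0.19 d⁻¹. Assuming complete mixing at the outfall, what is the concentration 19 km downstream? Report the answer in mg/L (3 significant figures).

51 L/s = 0.051 m³/s.
After complete mixing, C₀ = (0.051·240 + 6.04·0.57) / 6.091 = 2.575 mg/L.
Travel time t = 1.9e+04 m / 1.3 m/s = 1.462e+04 s = 0.1692 d.
C = 2.575·exp(−0.19·0.1692) = 2.575·0.9684 = 2.493 mg/L.

2.49 mg/L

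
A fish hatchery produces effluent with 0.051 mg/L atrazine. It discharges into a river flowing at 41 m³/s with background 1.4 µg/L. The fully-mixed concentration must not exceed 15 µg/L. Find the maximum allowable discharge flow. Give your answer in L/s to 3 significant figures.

15500 L/s

1.4 µg/L = 0.0014 mg/L.
15 µg/L = 0.015 mg/L.
Mass balance at complete mixing: C_std·(Q_w + Q_r) = Q_w·C_e + Q_r·C_b.
Rearranging, Q_w = Q_r·(C_std − C_b)/(C_e − C_std) = 41·(0.015 − 0.0014) / (0.051 − 0.015) = 15.49 m³/s.
= 1.549e+04 L/s.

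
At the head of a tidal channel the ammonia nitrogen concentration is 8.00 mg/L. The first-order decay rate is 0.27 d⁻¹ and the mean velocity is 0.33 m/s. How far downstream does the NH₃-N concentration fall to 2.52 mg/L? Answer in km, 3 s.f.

122 km

From C = C₀·e^(−kt), t = ln(C₀/C)/k = ln(8.00/2.52)/0.27 = 1.155/0.27 = 4.278 d.
Distance = v·t = 0.33 m/s × 3.697e+05 s = 1.22e+05 m = 122 km.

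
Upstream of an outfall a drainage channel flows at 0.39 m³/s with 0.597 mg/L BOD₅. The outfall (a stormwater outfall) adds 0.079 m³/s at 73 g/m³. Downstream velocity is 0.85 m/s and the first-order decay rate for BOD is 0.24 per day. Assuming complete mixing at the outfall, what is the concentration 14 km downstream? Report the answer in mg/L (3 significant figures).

After complete mixing, C₀ = (0.079·73 + 0.39·0.597) / 0.469 = 12.79 mg/L.
Travel time t = 1.4e+04 m / 0.85 m/s = 1.647e+04 s = 0.1906 d.
C = 12.79·exp(−0.24·0.1906) = 12.79·0.9553 = 12.22 mg/L.

12.2 mg/L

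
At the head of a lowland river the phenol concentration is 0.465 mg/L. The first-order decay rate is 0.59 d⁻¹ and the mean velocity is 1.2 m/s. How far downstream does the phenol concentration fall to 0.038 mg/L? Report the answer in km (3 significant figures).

From C = C₀·e^(−kt), t = ln(C₀/C)/k = ln(0.465/0.038)/0.59 = 2.504/0.59 = 4.245 d.
Distance = v·t = 1.2 m/s × 3.668e+05 s = 4.401e+05 m = 440.1 km.

440 km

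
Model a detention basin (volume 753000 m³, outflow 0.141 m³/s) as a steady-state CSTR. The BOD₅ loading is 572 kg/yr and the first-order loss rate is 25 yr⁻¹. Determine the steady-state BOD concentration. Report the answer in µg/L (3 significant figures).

24.6 µg/L

Outflow Q = 0.141 m³/s × 3.156e+07 s/yr = 4.45e+06 m³/yr.
Steady-state CSTR mass balance: W = Q·C + k·V·C, so C = W/(Q + kV).
Q + kV = 4.45e+06 + 25·753000 = 2.327e+07 m³/yr.
C = 572/2.327e+07 = 2.458e-05 kg/m³ = 0.02458 mg/L = 24.58 µg/L.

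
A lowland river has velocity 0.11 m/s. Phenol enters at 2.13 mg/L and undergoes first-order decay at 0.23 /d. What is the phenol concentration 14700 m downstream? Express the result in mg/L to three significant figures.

1.49 mg/L

Travel time t = 14700 m / 0.11 m/s = 1.47e+04/0.11 = 1.336e+05 s = 1.547 d.
First-order decay: C = 2.13·exp(−0.23·1.547) = 2.13·0.7007 = 1.492 mg/L.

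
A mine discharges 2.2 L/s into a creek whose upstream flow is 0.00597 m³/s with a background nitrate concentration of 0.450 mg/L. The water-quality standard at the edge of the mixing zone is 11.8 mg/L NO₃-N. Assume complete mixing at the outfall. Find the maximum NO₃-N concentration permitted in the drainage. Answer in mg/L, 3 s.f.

2.2 L/s = 0.0022 m³/s.
Mass balance: 11.8·0.00817 = 0.0022·Cₑ + 0.00597·0.45.
Cₑ = (0.09641 − 0.002687) / 0.0022 = 42.6 mg/L.

42.6 mg/L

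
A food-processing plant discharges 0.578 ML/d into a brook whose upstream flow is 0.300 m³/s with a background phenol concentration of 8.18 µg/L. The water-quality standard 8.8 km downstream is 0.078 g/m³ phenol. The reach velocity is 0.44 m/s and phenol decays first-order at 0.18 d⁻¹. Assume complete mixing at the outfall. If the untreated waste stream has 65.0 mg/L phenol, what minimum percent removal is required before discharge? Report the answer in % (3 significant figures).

0.578 ML/d = 0.00669 m³/s.
8.18 µg/L = 0.00818 mg/L.
Travel time to the compliance point: t = 8800/0.44 = 2e+04 s = 0.2315 d; decay factor exp(−0.18·0.2315) = 0.9592.
So the concentration just after mixing may be at most 0.078/0.9592 = 0.08132 mg/L.
Mass balance: 0.08132·0.3067 = 0.00669·Cₑ + 0.3·0.00818.
Cₑ = (0.02494 − 0.002454) / 0.00669 = 3.361 mg/L.
Required removal = 1 − 3.361/65.0 = 94.83 %.

94.8 %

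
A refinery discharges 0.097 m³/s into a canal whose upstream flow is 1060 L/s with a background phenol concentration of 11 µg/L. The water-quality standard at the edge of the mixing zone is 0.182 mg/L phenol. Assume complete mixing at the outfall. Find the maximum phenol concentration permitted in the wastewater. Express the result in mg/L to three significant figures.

2.05 mg/L

1060 L/s = 1.06 m³/s.
11 µg/L = 0.011 mg/L.
Mass balance: 0.182·1.157 = 0.097·Cₑ + 1.06·0.011.
Cₑ = (0.2106 − 0.01166) / 0.097 = 2.051 mg/L.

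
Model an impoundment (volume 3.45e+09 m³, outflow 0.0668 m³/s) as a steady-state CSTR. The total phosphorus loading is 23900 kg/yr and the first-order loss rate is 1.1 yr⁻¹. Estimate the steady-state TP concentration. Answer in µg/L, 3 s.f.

6.29 µg/L

Outflow Q = 0.0668 m³/s × 3.156e+07 s/yr = 2.108e+06 m³/yr.
Steady-state CSTR mass balance: W = Q·C + k·V·C, so C = W/(Q + kV).
Q + kV = 2.108e+06 + 1.1·3.45e+09 = 3.797e+09 m³/yr.
C = 23900/3.797e+09 = 6.294e-06 kg/m³ = 0.006294 mg/L = 6.294 µg/L.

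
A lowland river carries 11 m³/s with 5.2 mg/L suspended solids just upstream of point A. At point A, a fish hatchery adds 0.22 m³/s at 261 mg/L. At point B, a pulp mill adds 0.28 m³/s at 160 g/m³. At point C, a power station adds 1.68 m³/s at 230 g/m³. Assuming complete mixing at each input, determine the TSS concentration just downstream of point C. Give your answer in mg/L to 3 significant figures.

41.4 mg/L

After input A: C = (11·5.2 + 0.22·261) / 11.22 = 10.22 mg/L.
After input B: C = (11.22·10.22 + 0.28·160) / 11.5 = 13.86 mg/L.
After input C: C = (11.5·13.86 + 1.68·230) / 13.18 = 41.41 mg/L.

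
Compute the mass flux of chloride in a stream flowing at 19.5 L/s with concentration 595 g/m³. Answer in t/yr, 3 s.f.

19.5 L/s = 0.0195 m³/s.
Mass flux = Q·C = 0.0195 m³/s × 595 g/m³ = 11.6 g/s.
= 11.6 g/s × 31.56 = 366.1 t/yr.

366 t/yr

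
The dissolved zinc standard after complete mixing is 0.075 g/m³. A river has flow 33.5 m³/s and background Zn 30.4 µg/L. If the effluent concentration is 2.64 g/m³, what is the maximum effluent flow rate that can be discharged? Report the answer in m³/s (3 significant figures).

0.582 m³/s

30.4 µg/L = 0.0304 mg/L.
Mass balance at complete mixing: C_std·(Q_w + Q_r) = Q_w·C_e + Q_r·C_b.
Rearranging, Q_w = Q_r·(C_std − C_b)/(C_e − C_std) = 33.5·(0.075 − 0.0304) / (2.64 − 0.075) = 0.5825 m³/s.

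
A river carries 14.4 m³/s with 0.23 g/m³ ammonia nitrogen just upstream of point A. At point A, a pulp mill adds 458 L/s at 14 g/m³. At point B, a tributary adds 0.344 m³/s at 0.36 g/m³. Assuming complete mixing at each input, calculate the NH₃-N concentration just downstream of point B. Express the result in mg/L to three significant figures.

458 L/s = 0.458 m³/s.
After input A: C = (14.4·0.23 + 0.458·14) / 14.86 = 0.6545 mg/L.
After input B: C = (14.86·0.6545 + 0.344·0.36) / 15.2 = 0.6478 mg/L.

0.648 mg/L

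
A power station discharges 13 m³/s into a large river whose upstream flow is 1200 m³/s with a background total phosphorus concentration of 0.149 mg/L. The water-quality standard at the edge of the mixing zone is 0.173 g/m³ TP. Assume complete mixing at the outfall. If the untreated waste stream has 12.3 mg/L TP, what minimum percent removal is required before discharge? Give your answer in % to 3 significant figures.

80.6 %

Mass balance: 0.173·1213 = 13·Cₑ + 1200·0.149.
Cₑ = (209.8 − 178.8) / 13 = 2.388 mg/L.
Required removal = 1 − 2.388/12.3 = 80.58 %.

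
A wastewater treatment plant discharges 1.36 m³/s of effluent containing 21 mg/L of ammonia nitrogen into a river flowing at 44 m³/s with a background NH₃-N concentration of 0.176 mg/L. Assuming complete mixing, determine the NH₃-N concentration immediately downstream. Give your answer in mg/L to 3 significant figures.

By mass balance at complete mixing, C = (1.36·21 + 44·0.176) / (1.36 + 44) = 36.3/45.36 = 0.8004 mg/L.

0.800 mg/L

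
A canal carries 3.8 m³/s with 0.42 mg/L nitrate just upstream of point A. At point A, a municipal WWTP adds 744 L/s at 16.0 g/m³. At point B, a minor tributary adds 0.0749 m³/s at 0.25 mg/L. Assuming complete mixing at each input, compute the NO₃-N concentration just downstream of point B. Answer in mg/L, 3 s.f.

2.93 mg/L

744 L/s = 0.744 m³/s.
After input A: C = (3.8·0.42 + 0.744·16) / 4.544 = 2.971 mg/L.
After input B: C = (4.544·2.971 + 0.0749·0.25) / 4.619 = 2.927 mg/L.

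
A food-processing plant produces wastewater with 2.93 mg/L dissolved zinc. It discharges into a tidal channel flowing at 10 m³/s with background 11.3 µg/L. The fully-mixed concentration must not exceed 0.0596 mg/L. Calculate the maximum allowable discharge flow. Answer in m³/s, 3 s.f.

0.168 m³/s

11.3 µg/L = 0.0113 mg/L.
Mass balance at complete mixing: C_std·(Q_w + Q_r) = Q_w·C_e + Q_r·C_b.
Rearranging, Q_w = Q_r·(C_std − C_b)/(C_e − C_std) = 10·(0.0596 − 0.0113) / (2.93 − 0.0596) = 0.1683 m³/s.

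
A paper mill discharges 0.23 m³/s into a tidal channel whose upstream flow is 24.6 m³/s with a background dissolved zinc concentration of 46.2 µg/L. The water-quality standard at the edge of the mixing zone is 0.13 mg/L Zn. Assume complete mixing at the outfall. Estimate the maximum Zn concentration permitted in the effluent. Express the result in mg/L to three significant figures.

46.2 µg/L = 0.0462 mg/L.
Mass balance: 0.13·24.83 = 0.23·Cₑ + 24.6·0.0462.
Cₑ = (3.228 − 1.137) / 0.23 = 9.093 mg/L.

9.09 mg/L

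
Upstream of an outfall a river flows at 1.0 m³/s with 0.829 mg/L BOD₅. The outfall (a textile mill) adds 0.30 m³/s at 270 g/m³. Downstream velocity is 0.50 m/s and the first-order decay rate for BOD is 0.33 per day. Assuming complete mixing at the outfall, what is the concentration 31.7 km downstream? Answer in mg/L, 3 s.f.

49.4 mg/L

After complete mixing, C₀ = (0.3·270 + 1·0.829) / 1.3 = 62.95 mg/L.
Travel time t = 3.17e+04 m / 0.50 m/s = 6.34e+04 s = 0.7338 d.
C = 62.95·exp(−0.33·0.7338) = 62.95·0.7849 = 49.41 mg/L.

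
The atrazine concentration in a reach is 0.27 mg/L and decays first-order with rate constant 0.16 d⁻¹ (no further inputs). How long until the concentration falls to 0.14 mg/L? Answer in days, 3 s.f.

t = ln(C₀/C)/k = ln(0.27/0.14)/0.16 = 0.6568/0.16 = 4.105 d.

4.10 d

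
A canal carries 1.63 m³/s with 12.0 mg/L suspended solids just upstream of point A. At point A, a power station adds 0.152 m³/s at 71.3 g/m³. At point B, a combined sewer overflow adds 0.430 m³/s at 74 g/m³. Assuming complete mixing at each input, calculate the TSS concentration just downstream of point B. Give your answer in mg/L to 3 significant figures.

After input A: C = (1.63·12 + 0.152·71.3) / 1.782 = 17.06 mg/L.
After input B: C = (1.782·17.06 + 0.43·74) / 2.212 = 28.13 mg/L.

28.1 mg/L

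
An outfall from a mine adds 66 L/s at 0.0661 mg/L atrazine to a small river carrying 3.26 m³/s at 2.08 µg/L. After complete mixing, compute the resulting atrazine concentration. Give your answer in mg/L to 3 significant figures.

0.00335 mg/L

66 L/s = 0.066 m³/s.
2.08 µg/L = 0.00208 mg/L.
By mass balance at complete mixing, C = (0.066·0.0661 + 3.26·0.00208) / (0.066 + 3.26) = 0.01114/3.326 = 0.00335 mg/L.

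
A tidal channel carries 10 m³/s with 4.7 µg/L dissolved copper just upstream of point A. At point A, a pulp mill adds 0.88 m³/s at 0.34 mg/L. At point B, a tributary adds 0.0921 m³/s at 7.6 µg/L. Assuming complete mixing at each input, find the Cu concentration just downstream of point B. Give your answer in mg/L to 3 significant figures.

4.7 µg/L = 0.0047 mg/L.
After input A: C = (10·0.0047 + 0.88·0.34) / 10.88 = 0.03182 mg/L.
7.6 µg/L = 0.0076 mg/L.
After input B: C = (10.88·0.03182 + 0.0921·0.0076) / 10.97 = 0.03162 mg/L.

0.0316 mg/L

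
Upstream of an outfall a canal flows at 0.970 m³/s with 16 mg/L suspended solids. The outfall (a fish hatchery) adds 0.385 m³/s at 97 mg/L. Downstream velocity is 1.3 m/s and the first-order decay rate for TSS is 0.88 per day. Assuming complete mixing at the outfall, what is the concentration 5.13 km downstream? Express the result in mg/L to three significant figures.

37.5 mg/L

After complete mixing, C₀ = (0.385·97 + 0.97·16) / 1.355 = 39.01 mg/L.
Travel time t = 5130 m / 1.3 m/s = 3946 s = 0.04567 d.
C = 39.01·exp(−0.88·0.04567) = 39.01·0.9606 = 37.48 mg/L.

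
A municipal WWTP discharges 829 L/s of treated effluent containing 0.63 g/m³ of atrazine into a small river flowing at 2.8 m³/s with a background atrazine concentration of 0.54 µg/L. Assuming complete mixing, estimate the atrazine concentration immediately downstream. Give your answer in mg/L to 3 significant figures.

829 L/s = 0.829 m³/s.
0.54 µg/L = 0.00054 mg/L.
Flow-weighted mixing gives C = (0.829·0.63 + 2.8·0.00054) / (0.829 + 2.8) = 0.5238/3.629 = 0.1443 mg/L.

0.144 mg/L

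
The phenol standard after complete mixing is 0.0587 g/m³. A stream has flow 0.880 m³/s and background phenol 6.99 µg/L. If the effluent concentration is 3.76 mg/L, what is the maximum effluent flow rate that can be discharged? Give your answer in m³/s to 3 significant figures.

6.99 µg/L = 0.00699 mg/L.
Mass balance at complete mixing: C_std·(Q_w + Q_r) = Q_w·C_e + Q_r·C_b.
Rearranging, Q_w = Q_r·(C_std − C_b)/(C_e − C_std) = 0.880·(0.0587 − 0.00699) / (3.76 − 0.0587) = 0.01229 m³/s.

0.0123 m³/s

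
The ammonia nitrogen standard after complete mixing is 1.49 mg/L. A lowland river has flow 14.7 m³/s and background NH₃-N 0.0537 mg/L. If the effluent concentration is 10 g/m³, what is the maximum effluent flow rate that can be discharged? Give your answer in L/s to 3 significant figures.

Mass balance at complete mixing: C_std·(Q_w + Q_r) = Q_w·C_e + Q_r·C_b.
Rearranging, Q_w = Q_r·(C_std − C_b)/(C_e − C_std) = 14.7·(1.49 − 0.0537) / (10 − 1.49) = 2.481 m³/s.
= 2481 L/s.

2480 L/s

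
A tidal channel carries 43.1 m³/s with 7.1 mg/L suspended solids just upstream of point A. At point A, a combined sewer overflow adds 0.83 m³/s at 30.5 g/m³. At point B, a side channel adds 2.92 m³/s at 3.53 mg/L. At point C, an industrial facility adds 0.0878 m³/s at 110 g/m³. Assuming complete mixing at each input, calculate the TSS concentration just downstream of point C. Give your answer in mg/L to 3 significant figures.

7.48 mg/L

After input A: C = (43.1·7.1 + 0.83·30.5) / 43.93 = 7.542 mg/L.
After input B: C = (43.93·7.542 + 2.92·3.53) / 46.85 = 7.292 mg/L.
After input C: C = (46.85·7.292 + 0.0878·110) / 46.94 = 7.484 mg/L.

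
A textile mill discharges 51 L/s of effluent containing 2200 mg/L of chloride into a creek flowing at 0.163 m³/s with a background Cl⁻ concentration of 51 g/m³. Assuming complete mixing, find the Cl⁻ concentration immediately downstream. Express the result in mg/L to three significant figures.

563 mg/L

51 L/s = 0.051 m³/s.
Conservation of mass across the mixing zone: C = (0.051·2200 + 0.163·51) / (0.051 + 0.163) = 120.5/0.214 = 563.1 mg/L.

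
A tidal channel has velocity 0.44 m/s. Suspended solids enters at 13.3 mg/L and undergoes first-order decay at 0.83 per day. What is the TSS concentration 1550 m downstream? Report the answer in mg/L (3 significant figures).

Travel time t = 1550 m / 0.44 m/s = 1550/0.44 = 3523 s = 0.04077 d.
First-order decay: C = 13.3·exp(−0.83·0.04077) = 13.3·0.9667 = 12.86 mg/L.

12.9 mg/L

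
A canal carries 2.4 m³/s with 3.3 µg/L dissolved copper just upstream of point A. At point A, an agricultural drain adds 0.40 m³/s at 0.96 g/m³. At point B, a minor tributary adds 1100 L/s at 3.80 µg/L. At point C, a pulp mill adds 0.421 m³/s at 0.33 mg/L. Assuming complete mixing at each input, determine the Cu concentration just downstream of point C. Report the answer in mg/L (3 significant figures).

3.3 µg/L = 0.0033 mg/L.
After input A: C = (2.4·0.0033 + 0.4·0.96) / 2.8 = 0.14 mg/L.
1100 L/s = 1.1 m³/s.
3.80 µg/L = 0.0038 mg/L.
After input B: C = (2.8·0.14 + 1.1·0.0038) / 3.9 = 0.1016 mg/L.
After input C: C = (3.9·0.1016 + 0.421·0.33) / 4.321 = 0.1238 mg/L.

0.124 mg/L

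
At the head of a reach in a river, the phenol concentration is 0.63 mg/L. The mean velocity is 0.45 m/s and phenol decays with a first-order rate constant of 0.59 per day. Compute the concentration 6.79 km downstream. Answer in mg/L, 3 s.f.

Travel time t = 6.79 km / 0.45 m/s = 6790/0.45 = 1.509e+04 s = 0.1746 d.
First-order decay: C = 0.63·exp(−0.59·0.1746) = 0.63·0.9021 = 0.5683 mg/L.

0.568 mg/L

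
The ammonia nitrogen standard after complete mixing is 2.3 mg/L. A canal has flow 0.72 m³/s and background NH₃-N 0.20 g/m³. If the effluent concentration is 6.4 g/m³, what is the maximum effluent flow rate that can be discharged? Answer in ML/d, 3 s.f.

31.9 ML/d

Mass balance at complete mixing: C_std·(Q_w + Q_r) = Q_w·C_e + Q_r·C_b.
Rearranging, Q_w = Q_r·(C_std − C_b)/(C_e − C_std) = 0.72·(2.3 − 0.2) / (6.4 − 2.3) = 0.3688 m³/s.
= 31.86 ML/d.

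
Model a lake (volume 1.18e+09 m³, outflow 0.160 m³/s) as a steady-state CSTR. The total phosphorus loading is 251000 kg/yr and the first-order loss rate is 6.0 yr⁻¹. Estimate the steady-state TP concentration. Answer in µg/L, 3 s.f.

Outflow Q = 0.160 m³/s × 3.156e+07 s/yr = 5.049e+06 m³/yr.
Steady-state CSTR mass balance: W = Q·C + k·V·C, so C = W/(Q + kV).
Q + kV = 5.049e+06 + 6.0·1.18e+09 = 7.085e+09 m³/yr.
C = 251000/7.085e+09 = 3.543e-05 kg/m³ = 0.03543 mg/L = 35.43 µg/L.

35.4 µg/L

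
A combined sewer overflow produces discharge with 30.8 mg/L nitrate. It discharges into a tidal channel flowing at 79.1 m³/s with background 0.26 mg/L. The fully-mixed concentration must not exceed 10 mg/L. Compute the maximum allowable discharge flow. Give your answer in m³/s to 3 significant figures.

Mass balance at complete mixing: C_std·(Q_w + Q_r) = Q_w·C_e + Q_r·C_b.
Rearranging, Q_w = Q_r·(C_std − C_b)/(C_e − C_std) = 79.1·(10 − 0.26) / (30.8 − 10) = 37.04 m³/s.

37.0 m³/s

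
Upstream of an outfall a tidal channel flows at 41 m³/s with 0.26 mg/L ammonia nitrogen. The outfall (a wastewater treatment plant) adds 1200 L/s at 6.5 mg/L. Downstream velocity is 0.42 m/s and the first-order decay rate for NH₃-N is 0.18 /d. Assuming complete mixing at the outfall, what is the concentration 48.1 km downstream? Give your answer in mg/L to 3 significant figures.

1200 L/s = 1.2 m³/s.
After complete mixing, C₀ = (1.2·6.5 + 41·0.26) / 42.2 = 0.4374 mg/L.
Travel time t = 4.81e+04 m / 0.42 m/s = 1.145e+05 s = 1.326 d.
C = 0.4374·exp(−0.18·1.326) = 0.4374·0.7877 = 0.3446 mg/L.

0.345 mg/L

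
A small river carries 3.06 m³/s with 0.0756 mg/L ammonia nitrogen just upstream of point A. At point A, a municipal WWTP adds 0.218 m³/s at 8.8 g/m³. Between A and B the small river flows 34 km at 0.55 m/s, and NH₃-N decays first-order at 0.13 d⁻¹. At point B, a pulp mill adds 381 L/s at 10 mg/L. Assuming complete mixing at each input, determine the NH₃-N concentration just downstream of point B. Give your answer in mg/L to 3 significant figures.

1.58 mg/L

After input A: C = (3.06·0.0756 + 0.218·8.8) / 3.278 = 0.6558 mg/L.
Over the 34 km reach to input B (t = 6.182e+04 s = 0.7155 d), decay gives C = 0.6558·exp(−0.13·0.7155) = 0.5976 mg/L.
381 L/s = 0.381 m³/s.
After input B: C = (3.278·0.5976 + 0.381·10) / 3.659 = 1.577 mg/L.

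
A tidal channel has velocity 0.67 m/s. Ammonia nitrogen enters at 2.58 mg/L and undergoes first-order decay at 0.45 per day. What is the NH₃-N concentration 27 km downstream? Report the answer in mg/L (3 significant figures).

Travel time t = 27 km / 0.67 m/s = 2.7e+04/0.67 = 4.03e+04 s = 0.4664 d.
First-order decay: C = 2.58·exp(−0.45·0.4664) = 2.58·0.8107 = 2.092 mg/L.

2.09 mg/L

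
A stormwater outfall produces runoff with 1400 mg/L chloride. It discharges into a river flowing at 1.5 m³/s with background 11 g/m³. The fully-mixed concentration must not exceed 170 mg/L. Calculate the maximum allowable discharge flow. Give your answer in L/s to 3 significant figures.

194 L/s

Mass balance at complete mixing: C_std·(Q_w + Q_r) = Q_w·C_e + Q_r·C_b.
Rearranging, Q_w = Q_r·(C_std − C_b)/(C_e − C_std) = 1.5·(170 − 11) / (1400 − 170) = 0.1939 m³/s.
= 193.9 L/s.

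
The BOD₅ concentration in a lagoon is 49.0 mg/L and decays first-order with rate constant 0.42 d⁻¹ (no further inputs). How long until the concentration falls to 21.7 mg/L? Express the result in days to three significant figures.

1.94 d

t = ln(C₀/C)/k = ln(49.0/21.7)/0.42 = 0.8145/0.42 = 1.939 d.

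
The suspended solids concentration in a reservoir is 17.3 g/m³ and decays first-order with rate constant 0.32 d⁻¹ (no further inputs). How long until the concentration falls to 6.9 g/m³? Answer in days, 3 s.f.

t = ln(C₀/C)/k = ln(17.3/6.9)/0.32 = 0.9192/0.32 = 2.872 d.

2.87 d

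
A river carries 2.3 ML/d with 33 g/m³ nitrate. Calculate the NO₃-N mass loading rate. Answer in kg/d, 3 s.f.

75.9 kg/d

2.3 ML/d = 0.02662 m³/s.
Mass flux = Q·C = 0.02662 m³/s × 33 g/m³ = 0.8785 g/s.
= 0.8785 g/s × 86.4 = 75.9 kg/d.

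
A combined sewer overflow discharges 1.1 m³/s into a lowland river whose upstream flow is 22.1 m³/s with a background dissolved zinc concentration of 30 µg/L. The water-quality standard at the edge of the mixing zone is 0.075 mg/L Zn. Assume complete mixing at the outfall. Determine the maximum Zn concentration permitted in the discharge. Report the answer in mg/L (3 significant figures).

30 µg/L = 0.03 mg/L.
Mass balance: 0.075·23.2 = 1.1·Cₑ + 22.1·0.03.
Cₑ = (1.74 − 0.663) / 1.1 = 0.9791 mg/L.

0.979 mg/L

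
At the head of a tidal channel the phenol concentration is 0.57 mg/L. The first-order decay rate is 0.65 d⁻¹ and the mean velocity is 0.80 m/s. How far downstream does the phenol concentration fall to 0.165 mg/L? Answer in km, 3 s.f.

From C = C₀·e^(−kt), t = ln(C₀/C)/k = ln(0.57/0.165)/0.65 = 1.24/0.65 = 1.907 d.
Distance = v·t = 0.80 m/s × 1.648e+05 s = 1.318e+05 m = 131.8 km.

132 km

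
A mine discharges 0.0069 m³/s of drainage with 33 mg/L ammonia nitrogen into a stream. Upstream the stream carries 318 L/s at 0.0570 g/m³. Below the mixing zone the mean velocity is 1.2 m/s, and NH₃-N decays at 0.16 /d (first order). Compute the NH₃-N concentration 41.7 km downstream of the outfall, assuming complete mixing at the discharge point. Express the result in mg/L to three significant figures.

0.709 mg/L

318 L/s = 0.318 m³/s.
After complete mixing, C₀ = (0.0069·33 + 0.318·0.057) / 0.3249 = 0.7566 mg/L.
Travel time t = 4.17e+04 m / 1.2 m/s = 3.475e+04 s = 0.4022 d.
C = 0.7566·exp(−0.16·0.4022) = 0.7566·0.9377 = 0.7095 mg/L.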